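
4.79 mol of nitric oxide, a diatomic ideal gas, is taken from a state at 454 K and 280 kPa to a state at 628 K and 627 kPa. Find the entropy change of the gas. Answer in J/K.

ΔS = nC_p ln(T₂/T₁) − nR ln(P₂/P₁), with C_p = 7R/2 = 29.1 J mol⁻¹ K⁻¹ for a diatomic ideal gas.
ΔS = 4.79 × [29.1 × ln(628/454) − 8.314 × ln(627/280)] = 13.1 J/K.

ΔS = 13.1 J/K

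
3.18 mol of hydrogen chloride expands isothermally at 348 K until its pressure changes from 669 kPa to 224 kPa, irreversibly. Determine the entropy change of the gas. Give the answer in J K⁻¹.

ΔS_gas = 28.9 J/K

Entropy is a state function, so ΔS_gas depends only on the end states.
For an isothermal ideal gas ΔS_gas = nR ln(P₁/P₂) = 3.18 × 8.314 × ln(669/224) = 28.9 J/K.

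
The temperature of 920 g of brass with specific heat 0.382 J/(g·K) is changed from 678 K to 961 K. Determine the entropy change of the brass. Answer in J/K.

ΔS = ∫dQ_rev/T = m c ln(T₂/T₁) = 920 × 0.382 × ln(961/678) = 123 J/K.

ΔS = 123 J/K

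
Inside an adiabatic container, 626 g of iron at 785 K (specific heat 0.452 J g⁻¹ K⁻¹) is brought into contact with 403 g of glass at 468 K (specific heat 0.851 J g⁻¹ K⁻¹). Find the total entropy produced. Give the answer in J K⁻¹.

ΔS_total = 20.9 J/K

Energy balance: T_f = (m₁c₁T₁ + m₂c₂T₂)/(m₁c₁ + m₂c₂) = 611.31 K.
ΔS₁ = m₁c₁ ln(T_f/T₁) = 282.952 × ln(611.31/785) = -70.762 J/K.
ΔS₂ = m₂c₂ ln(T_f/T₂) = 342.953 × ln(611.31/468) = 91.613 J/K.
ΔS_total = -70.762 + 91.613 = 20.9 J/K.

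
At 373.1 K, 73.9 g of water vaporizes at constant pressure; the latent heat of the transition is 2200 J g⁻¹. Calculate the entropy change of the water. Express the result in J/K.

Heat absorbed by the substance: Q = mL = 73.9 × 2200 = 162580 J.
At constant T, ΔS = Q_rev/T = 162580 / 373.1 = 436 J/K.

ΔS = 436 J/K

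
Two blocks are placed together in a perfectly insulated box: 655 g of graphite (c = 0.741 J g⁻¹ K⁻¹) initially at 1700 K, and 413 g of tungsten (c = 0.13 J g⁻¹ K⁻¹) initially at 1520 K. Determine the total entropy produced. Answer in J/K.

Energy balance: T_f = (m₁c₁T₁ + m₂c₂T₂)/(m₁c₁ + m₂c₂) = 1682.1 K.
ΔS₁ = m₁c₁ ln(T_f/T₁) = 485.355 × ln(1682.1/1700) = -5.146 J/K.
ΔS₂ = m₂c₂ ln(T_f/T₂) = 53.69 × ln(1682.1/1520) = 5.44 J/K.
ΔS_total = -5.146 + 5.44 = 0.294 J/K.

ΔS_total = 0.294 J/K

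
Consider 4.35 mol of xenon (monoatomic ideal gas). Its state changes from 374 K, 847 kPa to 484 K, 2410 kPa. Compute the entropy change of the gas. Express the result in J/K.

ΔS = -14.5 J/K

ΔS = nC_p ln(T₂/T₁) − nR ln(P₂/P₁), with C_p = 5R/2 = 20.79 J mol⁻¹ K⁻¹ for a monoatomic ideal gas.
ΔS = 4.35 × [20.79 × ln(484/374) − 8.314 × ln(2410/847)] = -14.5 J/K.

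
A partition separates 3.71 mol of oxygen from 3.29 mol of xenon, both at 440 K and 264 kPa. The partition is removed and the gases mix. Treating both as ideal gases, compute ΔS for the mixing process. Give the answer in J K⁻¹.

Mole fractions: x_A = 3.71/7 = 0.53, x_B = 0.47.
ΔS_mix = −R(n_A ln x_A + n_B ln x_B) = −8.314 × (3.71 ln 0.53 + 3.29 ln 0.47) = 40.2 J/K.

ΔS_mix = 40.2 J/K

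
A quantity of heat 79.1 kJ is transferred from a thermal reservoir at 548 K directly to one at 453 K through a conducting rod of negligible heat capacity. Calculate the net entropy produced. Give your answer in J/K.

ΔS_hot = −Q/T_H = −79100/548 = -144.3 J/K and ΔS_cold = +Q/T_C = 79100/453 = 174.6 J/K.
ΔS_total = -144.3 + 174.6 = 30.3 J/K, positive as the second law requires.

ΔS_total = 30.3 J/K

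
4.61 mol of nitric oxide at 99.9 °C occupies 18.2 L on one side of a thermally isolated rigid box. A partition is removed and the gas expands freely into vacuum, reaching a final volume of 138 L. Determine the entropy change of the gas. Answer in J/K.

No heat is exchanged and no work is done, so the ideal-gas temperature stays constant.
Entropy is a state function; using a reversible isothermal path, ΔS_gas = nR ln(V₂/V₁) = 4.61 × 8.314 × ln(138/18.2) = 77.6 J/K.

ΔS_gas = 77.6 J/K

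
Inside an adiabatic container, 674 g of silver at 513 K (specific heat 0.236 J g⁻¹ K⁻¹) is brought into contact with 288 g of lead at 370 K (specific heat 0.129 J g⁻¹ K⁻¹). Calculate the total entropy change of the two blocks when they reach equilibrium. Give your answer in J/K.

ΔS_total = 1.5 J/K

Energy balance: T_f = (m₁c₁T₁ + m₂c₂T₂)/(m₁c₁ + m₂c₂) = 485.92 K.
ΔS₁ = m₁c₁ ln(T_f/T₁) = 159.064 × ln(485.92/513) = -8.625 J/K.
ΔS₂ = m₂c₂ ln(T_f/T₂) = 37.152 × ln(485.92/370) = 10.126 J/K.
ΔS_total = -8.625 + 10.126 = 1.5 J/K.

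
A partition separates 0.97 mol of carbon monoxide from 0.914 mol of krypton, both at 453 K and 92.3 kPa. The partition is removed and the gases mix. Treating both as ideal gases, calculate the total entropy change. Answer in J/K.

ΔS_mix = 10.9 J/K

Mole fractions: x_A = 0.97/1.88 = 0.515, x_B = 0.485.
ΔS_mix = −R(n_A ln x_A + n_B ln x_B) = −8.314 × (0.97 ln 0.515 + 0.914 ln 0.485) = 10.9 J/K.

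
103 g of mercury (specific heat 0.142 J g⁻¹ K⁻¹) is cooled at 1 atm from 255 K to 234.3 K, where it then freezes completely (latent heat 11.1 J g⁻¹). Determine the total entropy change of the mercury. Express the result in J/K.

ΔS = -6.12 J/K

Cooling step: ΔS₁ = m c ln(T_tr/T_i) = 103 × 0.142 × ln(234.3/255) = -1.238 J/K.
Phase change: ΔS₂ = −mL/T_tr = −103 × 11.1 / 234.3 = -4.88 J/K.
ΔS_total = (-1.238) + (-4.88) = -6.12 J/K.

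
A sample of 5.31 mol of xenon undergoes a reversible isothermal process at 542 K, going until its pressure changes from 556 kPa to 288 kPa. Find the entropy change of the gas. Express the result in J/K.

ΔS_gas = 29 J/K

For an isothermal ideal gas ΔS_gas = nR ln(P₁/P₂) = 5.31 × 8.314 × ln(556/288) = 29 J/K.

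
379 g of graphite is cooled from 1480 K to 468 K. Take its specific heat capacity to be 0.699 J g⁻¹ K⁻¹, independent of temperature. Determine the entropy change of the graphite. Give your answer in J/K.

ΔS = ∫dQ_rev/T = m c ln(T₂/T₁) = 379 × 0.699 × ln(468/1480) = -305 J/K.

ΔS = -305 J/K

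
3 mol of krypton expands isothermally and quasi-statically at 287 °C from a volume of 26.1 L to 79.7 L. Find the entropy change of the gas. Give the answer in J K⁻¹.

For an isothermal ideal gas ΔS_gas = nR ln(V₂/V₁) = 3 × 8.314 × ln(79.7/26.1) = 27.8 J/K.

ΔS_gas = 27.8 J/K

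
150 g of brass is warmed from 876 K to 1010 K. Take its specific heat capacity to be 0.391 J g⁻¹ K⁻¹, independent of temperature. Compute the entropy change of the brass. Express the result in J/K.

ΔS = ∫dQ_rev/T = m c ln(T₂/T₁) = 150 × 0.391 × ln(1010/876) = 8.35 J/K.

ΔS = 8.35 J/K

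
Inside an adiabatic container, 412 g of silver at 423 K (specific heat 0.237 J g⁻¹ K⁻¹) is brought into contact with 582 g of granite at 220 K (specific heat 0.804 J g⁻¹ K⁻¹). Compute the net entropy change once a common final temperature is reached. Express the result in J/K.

ΔS_total = 19.8 J/K

Energy balance: T_f = (m₁c₁T₁ + m₂c₂T₂)/(m₁c₁ + m₂c₂) = 255.05 K.
ΔS₁ = m₁c₁ ln(T_f/T₁) = 97.644 × ln(255.05/423) = -49.4 J/K.
ΔS₂ = m₂c₂ ln(T_f/T₂) = 467.928 × ln(255.05/220) = 69.17 J/K.
ΔS_total = -49.4 + 69.17 = 19.8 J/K.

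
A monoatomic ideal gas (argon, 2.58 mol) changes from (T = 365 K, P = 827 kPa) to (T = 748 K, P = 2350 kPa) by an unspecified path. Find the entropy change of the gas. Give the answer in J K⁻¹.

ΔS = 16.1 J/K

ΔS = nC_p ln(T₂/T₁) − nR ln(P₂/P₁), with C_p = 5R/2 = 20.79 J mol⁻¹ K⁻¹ for a monoatomic ideal gas.
ΔS = 2.58 × [20.79 × ln(748/365) − 8.314 × ln(2350/827)] = 16.1 J/K.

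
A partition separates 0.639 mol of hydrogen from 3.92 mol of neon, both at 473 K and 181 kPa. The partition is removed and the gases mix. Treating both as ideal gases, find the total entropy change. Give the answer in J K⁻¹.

ΔS_mix = 15.4 J/K

Mole fractions: x_A = 0.639/4.56 = 0.14, x_B = 0.86.
ΔS_mix = −R(n_A ln x_A + n_B ln x_B) = −8.314 × (0.639 ln 0.14 + 3.92 ln 0.86) = 15.4 J/K.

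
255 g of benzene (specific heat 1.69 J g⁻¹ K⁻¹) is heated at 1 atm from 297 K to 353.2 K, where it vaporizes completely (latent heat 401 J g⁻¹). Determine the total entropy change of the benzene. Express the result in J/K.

ΔS = 364 J/K

Warming step: ΔS₁ = m c ln(T_tr/T_i) = 255 × 1.69 × ln(353.2/297) = 74.68 J/K.
Phase change: ΔS₂ = +mL/T_tr = 255 × 401 / 353.2 = 289.5 J/K.
ΔS_total = (74.68) + (289.5) = 364 J/K.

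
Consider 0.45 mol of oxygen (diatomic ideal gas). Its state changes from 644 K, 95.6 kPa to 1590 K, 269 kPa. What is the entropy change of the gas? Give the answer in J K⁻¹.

ΔS = 7.96 J/K

ΔS = nC_p ln(T₂/T₁) − nR ln(P₂/P₁), with C_p = 7R/2 = 29.1 J mol⁻¹ K⁻¹ for a diatomic ideal gas.
ΔS = 0.45 × [29.1 × ln(1590/644) − 8.314 × ln(269/95.6)] = 7.96 J/K.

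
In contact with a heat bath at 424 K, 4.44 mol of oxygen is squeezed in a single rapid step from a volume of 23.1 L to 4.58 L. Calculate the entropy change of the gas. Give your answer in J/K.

Entropy is a state function, so ΔS_gas depends only on the end states.
For an isothermal ideal gas ΔS_gas = nR ln(V₂/V₁) = 4.44 × 8.314 × ln(4.58/23.1) = -59.7 J/K.

ΔS_gas = -59.7 J/K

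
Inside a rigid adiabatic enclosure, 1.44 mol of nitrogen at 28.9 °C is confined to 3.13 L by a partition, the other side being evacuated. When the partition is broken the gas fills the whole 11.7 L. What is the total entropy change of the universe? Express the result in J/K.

ΔS_universe = 15.8 J/K

For an ideal gas in free expansion Q = 0 and W = 0, so T is unchanged.
Entropy is a state function; using a reversible isothermal path, ΔS_gas = nR ln(V₂/V₁) = 1.44 × 8.314 × ln(11.7/3.13) = 15.8 J/K.
The insulated surroundings exchange no heat, so ΔS_surr = 0 and ΔS_universe = ΔS_gas.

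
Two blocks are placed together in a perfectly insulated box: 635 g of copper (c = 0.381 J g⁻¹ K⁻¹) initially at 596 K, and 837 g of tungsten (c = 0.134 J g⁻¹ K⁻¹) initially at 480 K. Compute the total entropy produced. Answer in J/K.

ΔS_total = 1.75 J/K

Energy balance: T_f = (m₁c₁T₁ + m₂c₂T₂)/(m₁c₁ + m₂c₂) = 559.26 K.
ΔS₁ = m₁c₁ ln(T_f/T₁) = 241.935 × ln(559.26/596) = -15.39 J/K.
ΔS₂ = m₂c₂ ln(T_f/T₂) = 112.158 × ln(559.26/480) = 17.14 J/K.
ΔS_total = -15.39 + 17.14 = 1.75 J/K.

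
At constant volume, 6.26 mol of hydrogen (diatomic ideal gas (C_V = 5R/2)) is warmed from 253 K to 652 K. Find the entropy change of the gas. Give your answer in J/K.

ΔS = 123 J/K

At constant volume, ΔS = nC_V ln(T₂/T₁) with C_V = 5R/2 = 20.79 J mol⁻¹ K⁻¹.
ΔS = 6.26 × 20.79 × ln(652/253) = 123 J/K.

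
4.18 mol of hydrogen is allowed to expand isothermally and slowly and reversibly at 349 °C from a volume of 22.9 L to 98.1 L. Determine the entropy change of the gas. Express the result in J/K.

For an isothermal ideal gas ΔS_gas = nR ln(V₂/V₁) = 4.18 × 8.314 × ln(98.1/22.9) = 50.6 J/K.

ΔS_gas = 50.6 J/K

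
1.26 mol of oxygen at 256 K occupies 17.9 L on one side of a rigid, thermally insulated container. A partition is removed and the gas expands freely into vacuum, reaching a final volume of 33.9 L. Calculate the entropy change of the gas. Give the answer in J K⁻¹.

ΔS_gas = 6.69 J/K

For an ideal gas in free expansion Q = 0 and W = 0, so T is unchanged.
Entropy is a state function; using a reversible isothermal path, ΔS_gas = nR ln(V₂/V₁) = 1.26 × 8.314 × ln(33.9/17.9) = 6.69 J/K.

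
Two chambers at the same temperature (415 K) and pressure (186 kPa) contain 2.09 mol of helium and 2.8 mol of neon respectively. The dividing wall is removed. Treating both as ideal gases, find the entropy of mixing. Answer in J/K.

Mole fractions: x_A = 2.09/4.89 = 0.427, x_B = 0.573.
ΔS_mix = −R(n_A ln x_A + n_B ln x_B) = −8.314 × (2.09 ln 0.427 + 2.8 ln 0.573) = 27.8 J/K.

ΔS_mix = 27.8 J/K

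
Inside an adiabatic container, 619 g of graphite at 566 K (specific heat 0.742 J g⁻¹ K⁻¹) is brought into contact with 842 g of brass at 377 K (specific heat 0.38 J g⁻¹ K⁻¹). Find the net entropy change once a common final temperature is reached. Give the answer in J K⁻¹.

ΔS_total = 15.1 J/K

Energy balance: T_f = (m₁c₁T₁ + m₂c₂T₂)/(m₁c₁ + m₂c₂) = 488.4 K.
ΔS₁ = m₁c₁ ln(T_f/T₁) = 459.298 × ln(488.4/566) = -67.73 J/K.
ΔS₂ = m₂c₂ ln(T_f/T₂) = 319.96 × ln(488.4/377) = 82.83 J/K.
ΔS_total = -67.73 + 82.83 = 15.1 J/K.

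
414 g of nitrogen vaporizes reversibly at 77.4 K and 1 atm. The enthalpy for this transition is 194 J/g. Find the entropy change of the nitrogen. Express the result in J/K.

Heat absorbed by the substance: Q = mL = 414 × 194 = 80316 J.
At constant T, ΔS = Q_rev/T = 80316 / 77.4 = 1040 J/K.

ΔS = 1040 J/K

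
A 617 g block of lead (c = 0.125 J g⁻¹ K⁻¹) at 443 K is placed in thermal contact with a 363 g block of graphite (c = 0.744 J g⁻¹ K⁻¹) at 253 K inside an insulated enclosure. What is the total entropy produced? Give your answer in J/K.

ΔS_total = 10.4 J/K

Energy balance: T_f = (m₁c₁T₁ + m₂c₂T₂)/(m₁c₁ + m₂c₂) = 295.21 K.
ΔS₁ = m₁c₁ ln(T_f/T₁) = 77.125 × ln(295.21/443) = -31.3 J/K.
ΔS₂ = m₂c₂ ln(T_f/T₂) = 270.072 × ln(295.21/253) = 41.67 J/K.
ΔS_total = -31.3 + 41.67 = 10.4 J/K.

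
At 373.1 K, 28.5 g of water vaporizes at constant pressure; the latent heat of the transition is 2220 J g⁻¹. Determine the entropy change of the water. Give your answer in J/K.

ΔS = 170 J/K

Heat absorbed by the substance: Q = mL = 28.5 × 2220 = 63270 J.
At constant T, ΔS = Q_rev/T = 63270 / 373.1 = 170 J/K.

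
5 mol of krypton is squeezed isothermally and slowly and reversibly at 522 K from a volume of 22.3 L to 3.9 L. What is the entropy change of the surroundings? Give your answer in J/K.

ΔS_surr = 72.5 J/K

For an isothermal ideal gas ΔS_gas = nR ln(V₂/V₁) = 5 × 8.314 × ln(3.9/22.3) = -72.5 J/K.
The process is reversible, so ΔS_surr = −ΔS_gas = 72.5 J/K and ΔS_universe = 0.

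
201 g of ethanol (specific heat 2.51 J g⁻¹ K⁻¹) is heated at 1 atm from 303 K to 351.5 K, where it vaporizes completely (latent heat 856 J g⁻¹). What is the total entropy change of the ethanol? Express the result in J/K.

ΔS = 564 J/K

Warming step: ΔS₁ = m c ln(T_tr/T_i) = 201 × 2.51 × ln(351.5/303) = 74.91 J/K.
Phase change: ΔS₂ = +mL/T_tr = 201 × 856 / 351.5 = 489.5 J/K.
ΔS_total = (74.91) + (489.5) = 564 J/K.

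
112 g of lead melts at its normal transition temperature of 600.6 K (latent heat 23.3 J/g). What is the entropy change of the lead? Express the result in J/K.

Heat absorbed by the substance: Q = mL = 112 × 23.3 = 2609.6 J.
At constant T, ΔS = Q_rev/T = 2609.6 / 600.6 = 4.34 J/K.

ΔS = 4.34 J/K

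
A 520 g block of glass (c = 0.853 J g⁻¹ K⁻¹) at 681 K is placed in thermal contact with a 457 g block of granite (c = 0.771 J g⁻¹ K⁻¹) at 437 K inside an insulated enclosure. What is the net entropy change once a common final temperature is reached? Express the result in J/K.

Energy balance: T_f = (m₁c₁T₁ + m₂c₂T₂)/(m₁c₁ + m₂c₂) = 572.98 K.
ΔS₁ = m₁c₁ ln(T_f/T₁) = 443.56 × ln(572.98/681) = -76.607 J/K.
ΔS₂ = m₂c₂ ln(T_f/T₂) = 352.347 × ln(572.98/437) = 95.458 J/K.
ΔS_total = -76.607 + 95.458 = 18.9 J/K.

ΔS_total = 18.9 J/K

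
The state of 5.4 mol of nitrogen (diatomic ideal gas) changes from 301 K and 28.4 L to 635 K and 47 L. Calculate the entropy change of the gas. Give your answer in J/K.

Entropy is a state function: ΔS = nC_V ln(T₂/T₁) + nR ln(V₂/V₁), with C_V = 5R/2 = 20.79 J mol⁻¹ K⁻¹ for a diatomic ideal gas.
ΔS = 5.4 × [20.79 × ln(635/301) + 8.314 × ln(47/28.4)] = 106 J/K.

ΔS = 106 J/K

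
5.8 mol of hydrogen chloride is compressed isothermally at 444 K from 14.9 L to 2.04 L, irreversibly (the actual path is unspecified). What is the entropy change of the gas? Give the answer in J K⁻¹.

ΔS_gas = -95.9 J/K

Entropy is a state function, so ΔS_gas depends only on the end states.
For an isothermal ideal gas ΔS_gas = nR ln(V₂/V₁) = 5.8 × 8.314 × ln(2.04/14.9) = -95.9 J/K.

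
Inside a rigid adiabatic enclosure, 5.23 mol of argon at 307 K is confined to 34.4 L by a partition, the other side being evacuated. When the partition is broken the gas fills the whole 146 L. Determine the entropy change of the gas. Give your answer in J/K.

ΔS_gas = 62.9 J/K

No heat is exchanged and no work is done, so the ideal-gas temperature stays constant.
Entropy is a state function; using a reversible isothermal path, ΔS_gas = nR ln(V₂/V₁) = 5.23 × 8.314 × ln(146/34.4) = 62.9 J/K.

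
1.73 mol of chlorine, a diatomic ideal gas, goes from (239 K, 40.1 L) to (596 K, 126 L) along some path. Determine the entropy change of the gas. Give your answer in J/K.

Entropy is a state function: ΔS = nC_V ln(T₂/T₁) + nR ln(V₂/V₁), with C_V = 5R/2 = 20.79 J mol⁻¹ K⁻¹ for a diatomic ideal gas.
ΔS = 1.73 × [20.79 × ln(596/239) + 8.314 × ln(126/40.1)] = 49.3 J/K.

ΔS = 49.3 J/K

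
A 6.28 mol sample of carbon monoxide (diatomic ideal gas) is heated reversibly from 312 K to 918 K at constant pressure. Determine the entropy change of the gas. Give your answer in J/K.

ΔS = 197 J/K

At constant pressure, ΔS = nC_p ln(T₂/T₁) with C_p = 7R/2 = 29.1 J mol⁻¹ K⁻¹.
ΔS = 6.28 × 29.1 × ln(918/312) = 197 J/K.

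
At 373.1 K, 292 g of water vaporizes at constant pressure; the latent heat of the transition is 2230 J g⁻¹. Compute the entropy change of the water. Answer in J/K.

Heat absorbed by the substance: Q = mL = 292 × 2230 = 651160 J.
At constant T, ΔS = Q_rev/T = 651160 / 373.1 = 1750 J/K.

ΔS = 1750 J/K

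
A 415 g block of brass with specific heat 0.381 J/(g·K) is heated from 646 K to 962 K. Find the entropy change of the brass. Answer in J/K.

ΔS = 63 J/K

ΔS = ∫dQ_rev/T = m c ln(T₂/T₁) = 415 × 0.381 × ln(962/646) = 63 J/K.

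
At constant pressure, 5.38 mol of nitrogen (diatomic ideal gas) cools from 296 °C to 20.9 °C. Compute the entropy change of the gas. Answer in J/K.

ΔS = -103 J/K

In kelvin: T₁ = 569.15 K, T₂ = 294.05 K. At constant pressure, ΔS = nC_p ln(T₂/T₁) with C_p = 7R/2 = 29.1 J mol⁻¹ K⁻¹.
ΔS = 5.38 × 29.1 × ln(294.05/569.15) = -103 J/K.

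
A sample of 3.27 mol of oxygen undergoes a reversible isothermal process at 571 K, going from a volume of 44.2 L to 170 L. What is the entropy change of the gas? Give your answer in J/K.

ΔS_gas = 36.6 J/K

For an isothermal ideal gas ΔS_gas = nR ln(V₂/V₁) = 3.27 × 8.314 × ln(170/44.2) = 36.6 J/K.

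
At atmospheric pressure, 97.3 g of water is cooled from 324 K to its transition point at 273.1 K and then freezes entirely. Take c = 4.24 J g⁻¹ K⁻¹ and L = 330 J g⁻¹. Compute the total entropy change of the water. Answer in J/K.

Cooling step: ΔS₁ = m c ln(T_tr/T_i) = 97.3 × 4.24 × ln(273.1/324) = -70.51 J/K.
Phase change: ΔS₂ = −mL/T_tr = −97.3 × 330 / 273.1 = -117.6 J/K.
ΔS_total = (-70.51) + (-117.6) = -188 J/K.

ΔS = -188 J/K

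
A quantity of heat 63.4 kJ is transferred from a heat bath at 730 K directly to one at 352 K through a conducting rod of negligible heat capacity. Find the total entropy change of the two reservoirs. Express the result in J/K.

ΔS_total = 93.3 J/K

ΔS_hot = −Q/T_H = −63400/730 = -86.849 J/K and ΔS_cold = +Q/T_C = 63400/352 = 180.11 J/K.
ΔS_total = -86.849 + 180.11 = 93.3 J/K, positive as the second law requires.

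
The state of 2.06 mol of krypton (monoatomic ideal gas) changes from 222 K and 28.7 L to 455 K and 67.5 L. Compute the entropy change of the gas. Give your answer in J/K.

ΔS = 33.1 J/K

Entropy is a state function: ΔS = nC_V ln(T₂/T₁) + nR ln(V₂/V₁), with C_V = 3R/2 = 12.47 J mol⁻¹ K⁻¹ for a monoatomic ideal gas.
ΔS = 2.06 × [12.47 × ln(455/222) + 8.314 × ln(67.5/28.7)] = 33.1 J/K.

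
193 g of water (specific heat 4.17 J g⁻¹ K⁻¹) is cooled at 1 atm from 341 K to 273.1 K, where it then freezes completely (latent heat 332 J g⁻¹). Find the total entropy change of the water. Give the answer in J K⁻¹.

ΔS = -413 J/K

Cooling step: ΔS₁ = m c ln(T_tr/T_i) = 193 × 4.17 × ln(273.1/341) = -178.7 J/K.
Phase change: ΔS₂ = −mL/T_tr = −193 × 332 / 273.1 = -234.6 J/K.
ΔS_total = (-178.7) + (-234.6) = -413 J/K.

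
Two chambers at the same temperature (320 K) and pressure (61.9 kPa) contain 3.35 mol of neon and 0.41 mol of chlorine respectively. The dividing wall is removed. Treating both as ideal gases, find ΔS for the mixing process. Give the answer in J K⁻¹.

ΔS_mix = 10.8 J/K

Mole fractions: x_A = 3.35/3.76 = 0.891, x_B = 0.109.
ΔS_mix = −R(n_A ln x_A + n_B ln x_B) = −8.314 × (3.35 ln 0.891 + 0.41 ln 0.109) = 10.8 J/K.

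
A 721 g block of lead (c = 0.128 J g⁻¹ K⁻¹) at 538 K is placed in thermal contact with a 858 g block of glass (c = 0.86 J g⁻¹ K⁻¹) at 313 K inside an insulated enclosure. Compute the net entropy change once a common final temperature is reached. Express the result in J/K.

Energy balance: T_f = (m₁c₁T₁ + m₂c₂T₂)/(m₁c₁ + m₂c₂) = 338.01 K.
ΔS₁ = m₁c₁ ln(T_f/T₁) = 92.288 × ln(338.01/538) = -42.89 J/K.
ΔS₂ = m₂c₂ ln(T_f/T₂) = 737.88 × ln(338.01/313) = 56.73 J/K.
ΔS_total = -42.89 + 56.73 = 13.8 J/K.

ΔS_total = 13.8 J/K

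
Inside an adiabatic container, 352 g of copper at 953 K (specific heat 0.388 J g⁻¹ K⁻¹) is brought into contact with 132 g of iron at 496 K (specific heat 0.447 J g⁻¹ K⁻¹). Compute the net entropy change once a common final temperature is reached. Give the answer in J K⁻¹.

Energy balance: T_f = (m₁c₁T₁ + m₂c₂T₂)/(m₁c₁ + m₂c₂) = 815.13 K.
ΔS₁ = m₁c₁ ln(T_f/T₁) = 136.576 × ln(815.13/953) = -21.34 J/K.
ΔS₂ = m₂c₂ ln(T_f/T₂) = 59.004 × ln(815.13/496) = 29.31 J/K.
ΔS_total = -21.34 + 29.31 = 7.97 J/K.

ΔS_total = 7.97 J/K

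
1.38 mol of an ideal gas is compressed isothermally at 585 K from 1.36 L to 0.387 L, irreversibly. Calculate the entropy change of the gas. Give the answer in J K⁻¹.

Entropy is a state function, so ΔS_gas depends only on the end states.
For an isothermal ideal gas ΔS_gas = nR ln(V₂/V₁) = 1.38 × 8.314 × ln(0.387/1.36) = -14.4 J/K.

ΔS_gas = -14.4 J/K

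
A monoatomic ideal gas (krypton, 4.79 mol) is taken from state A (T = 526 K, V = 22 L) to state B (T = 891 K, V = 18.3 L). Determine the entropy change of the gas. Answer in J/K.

ΔS = 24.2 J/K

Entropy is a state function: ΔS = nC_V ln(T₂/T₁) + nR ln(V₂/V₁), with C_V = 3R/2 = 12.47 J mol⁻¹ K⁻¹ for a monoatomic ideal gas.
ΔS = 4.79 × [12.47 × ln(891/526) + 8.314 × ln(18.3/22)] = 24.2 J/K.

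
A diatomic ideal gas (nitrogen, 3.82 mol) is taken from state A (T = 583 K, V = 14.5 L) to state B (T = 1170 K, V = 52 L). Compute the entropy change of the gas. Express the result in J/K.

Entropy is a state function: ΔS = nC_V ln(T₂/T₁) + nR ln(V₂/V₁), with C_V = 5R/2 = 20.79 J mol⁻¹ K⁻¹ for a diatomic ideal gas.
ΔS = 3.82 × [20.79 × ln(1170/583) + 8.314 × ln(52/14.5)] = 95.9 J/K.

ΔS = 95.9 J/K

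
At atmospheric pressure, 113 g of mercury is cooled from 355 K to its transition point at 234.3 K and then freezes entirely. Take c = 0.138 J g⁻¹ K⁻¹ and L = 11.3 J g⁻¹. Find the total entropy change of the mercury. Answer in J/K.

Cooling step: ΔS₁ = m c ln(T_tr/T_i) = 113 × 0.138 × ln(234.3/355) = -6.48 J/K.
Phase change: ΔS₂ = −mL/T_tr = −113 × 11.3 / 234.3 = -5.45 J/K.
ΔS_total = (-6.48) + (-5.45) = -11.9 J/K.

ΔS = -11.9 J/K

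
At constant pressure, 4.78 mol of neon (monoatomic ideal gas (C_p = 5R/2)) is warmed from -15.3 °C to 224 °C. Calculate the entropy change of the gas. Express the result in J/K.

ΔS = 65.2 J/K

In kelvin: T₁ = 257.85 K, T₂ = 497.15 K. At constant pressure, ΔS = nC_p ln(T₂/T₁) with C_p = 5R/2 = 20.79 J mol⁻¹ K⁻¹.
ΔS = 4.78 × 20.79 × ln(497.15/257.85) = 65.2 J/K.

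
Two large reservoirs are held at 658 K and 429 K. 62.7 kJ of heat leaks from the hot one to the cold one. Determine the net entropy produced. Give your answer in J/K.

ΔS_total = 50.9 J/K

ΔS_hot = −Q/T_H = −62700/658 = -95.29 J/K and ΔS_cold = +Q/T_C = 62700/429 = 146.2 J/K.
ΔS_total = -95.29 + 146.2 = 50.9 J/K, positive as the second law requires.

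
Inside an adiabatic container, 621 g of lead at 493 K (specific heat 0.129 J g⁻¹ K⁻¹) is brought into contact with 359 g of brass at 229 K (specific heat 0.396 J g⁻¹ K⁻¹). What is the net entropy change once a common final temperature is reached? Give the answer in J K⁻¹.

ΔS_total = 15.8 J/K

Energy balance: T_f = (m₁c₁T₁ + m₂c₂T₂)/(m₁c₁ + m₂c₂) = 324.15 K.
ΔS₁ = m₁c₁ ln(T_f/T₁) = 80.109 × ln(324.15/493) = -33.59 J/K.
ΔS₂ = m₂c₂ ln(T_f/T₂) = 142.164 × ln(324.15/229) = 49.4 J/K.
ΔS_total = -33.59 + 49.4 = 15.8 J/K.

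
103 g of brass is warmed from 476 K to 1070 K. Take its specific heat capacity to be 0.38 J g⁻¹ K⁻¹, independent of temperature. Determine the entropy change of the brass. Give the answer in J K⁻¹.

ΔS = 31.7 J/K

ΔS = ∫dQ_rev/T = m c ln(T₂/T₁) = 103 × 0.38 × ln(1070/476) = 31.7 J/K.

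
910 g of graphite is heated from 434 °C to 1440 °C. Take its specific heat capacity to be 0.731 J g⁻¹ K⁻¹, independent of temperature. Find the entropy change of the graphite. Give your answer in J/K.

ΔS = 589 J/K

In kelvin: T₁ = 707.15 K, T₂ = 1713.15 K. ΔS = ∫dQ_rev/T = m c ln(T₂/T₁) = 910 × 0.731 × ln(1713.15/707.15) = 589 J/K.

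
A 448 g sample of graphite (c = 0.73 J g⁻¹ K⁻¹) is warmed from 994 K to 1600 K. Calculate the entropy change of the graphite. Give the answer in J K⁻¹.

ΔS = ∫dQ_rev/T = m c ln(T₂/T₁) = 448 × 0.73 × ln(1600/994) = 156 J/K.

ΔS = 156 J/K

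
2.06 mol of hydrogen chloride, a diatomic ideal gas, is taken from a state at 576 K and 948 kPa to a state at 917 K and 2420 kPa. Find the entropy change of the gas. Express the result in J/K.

ΔS = 11.8 J/K

ΔS = nC_p ln(T₂/T₁) − nR ln(P₂/P₁), with C_p = 7R/2 = 29.1 J mol⁻¹ K⁻¹ for a diatomic ideal gas.
ΔS = 2.06 × [29.1 × ln(917/576) − 8.314 × ln(2420/948)] = 11.8 J/K.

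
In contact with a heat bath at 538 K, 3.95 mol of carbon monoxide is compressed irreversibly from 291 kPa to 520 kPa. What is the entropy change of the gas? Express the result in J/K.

Entropy is a state function, so ΔS_gas depends only on the end states.
For an isothermal ideal gas ΔS_gas = nR ln(P₁/P₂) = 3.95 × 8.314 × ln(291/520) = -19.1 J/K.

ΔS_gas = -19.1 J/K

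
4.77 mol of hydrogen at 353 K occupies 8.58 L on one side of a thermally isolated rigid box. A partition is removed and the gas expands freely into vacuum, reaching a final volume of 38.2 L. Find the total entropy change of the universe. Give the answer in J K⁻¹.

ΔS_universe = 59.2 J/K

No heat is exchanged and no work is done, so the ideal-gas temperature stays constant.
Entropy is a state function; using a reversible isothermal path, ΔS_gas = nR ln(V₂/V₁) = 4.77 × 8.314 × ln(38.2/8.58) = 59.2 J/K.
The insulated surroundings exchange no heat, so ΔS_surr = 0 and ΔS_universe = ΔS_gas.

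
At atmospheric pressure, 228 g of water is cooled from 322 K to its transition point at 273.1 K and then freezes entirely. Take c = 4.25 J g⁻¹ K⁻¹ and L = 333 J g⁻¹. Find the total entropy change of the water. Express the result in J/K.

ΔS = -438 J/K

Cooling step: ΔS₁ = m c ln(T_tr/T_i) = 228 × 4.25 × ln(273.1/322) = -159.6 J/K.
Phase change: ΔS₂ = −mL/T_tr = −228 × 333 / 273.1 = -278 J/K.
ΔS_total = (-159.6) + (-278) = -438 J/K.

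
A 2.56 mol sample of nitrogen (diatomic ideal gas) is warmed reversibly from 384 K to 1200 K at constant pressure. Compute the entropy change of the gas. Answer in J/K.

ΔS = 84.9 J/K

At constant pressure, ΔS = nC_p ln(T₂/T₁) with C_p = 7R/2 = 29.1 J mol⁻¹ K⁻¹.
ΔS = 2.56 × 29.1 × ln(1200/384) = 84.9 J/K.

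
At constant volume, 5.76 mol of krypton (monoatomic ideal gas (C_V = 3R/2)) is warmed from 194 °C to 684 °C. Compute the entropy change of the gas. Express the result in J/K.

In kelvin: T₁ = 467.15 K, T₂ = 957.15 K. At constant volume, ΔS = nC_V ln(T₂/T₁) with C_V = 3R/2 = 12.47 J mol⁻¹ K⁻¹.
ΔS = 5.76 × 12.47 × ln(957.15/467.15) = 51.5 J/K.

ΔS = 51.5 J/K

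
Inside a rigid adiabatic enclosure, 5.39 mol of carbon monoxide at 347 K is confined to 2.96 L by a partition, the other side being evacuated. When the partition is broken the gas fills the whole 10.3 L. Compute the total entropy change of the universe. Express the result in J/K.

ΔS_universe = 55.9 J/K

No heat is exchanged and no work is done, so the ideal-gas temperature stays constant.
Entropy is a state function; using a reversible isothermal path, ΔS_gas = nR ln(V₂/V₁) = 5.39 × 8.314 × ln(10.3/2.96) = 55.9 J/K.
The insulated surroundings exchange no heat, so ΔS_surr = 0 and ΔS_universe = ΔS_gas.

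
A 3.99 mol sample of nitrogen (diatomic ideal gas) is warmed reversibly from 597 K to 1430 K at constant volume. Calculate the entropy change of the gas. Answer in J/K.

ΔS = 72.4 J/K

At constant volume, ΔS = nC_V ln(T₂/T₁) with C_V = 5R/2 = 20.79 J mol⁻¹ K⁻¹.
ΔS = 3.99 × 20.79 × ln(1430/597) = 72.4 J/K.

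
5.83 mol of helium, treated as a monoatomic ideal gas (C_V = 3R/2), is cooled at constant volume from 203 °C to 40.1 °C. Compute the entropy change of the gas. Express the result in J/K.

ΔS = -30.4 J/K

In kelvin: T₁ = 476.15 K, T₂ = 313.25 K. At constant volume, ΔS = nC_V ln(T₂/T₁) with C_V = 3R/2 = 12.47 J mol⁻¹ K⁻¹.
ΔS = 5.83 × 12.47 × ln(313.25/476.15) = -30.4 J/K.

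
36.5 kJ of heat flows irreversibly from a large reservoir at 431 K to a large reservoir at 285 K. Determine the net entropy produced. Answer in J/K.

ΔS_total = 43.4 J/K

ΔS_hot = −Q/T_H = −36500/431 = -84.69 J/K and ΔS_cold = +Q/T_C = 36500/285 = 128.1 J/K.
ΔS_total = -84.69 + 128.1 = 43.4 J/K, positive as the second law requires.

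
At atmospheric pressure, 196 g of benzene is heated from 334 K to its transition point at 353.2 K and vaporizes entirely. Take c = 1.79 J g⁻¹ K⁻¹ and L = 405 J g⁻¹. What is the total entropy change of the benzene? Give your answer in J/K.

Warming step: ΔS₁ = m c ln(T_tr/T_i) = 196 × 1.79 × ln(353.2/334) = 19.61 J/K.
Phase change: ΔS₂ = +mL/T_tr = 196 × 405 / 353.2 = 224.7 J/K.
ΔS_total = (19.61) + (224.7) = 244 J/K.

ΔS = 244 J/K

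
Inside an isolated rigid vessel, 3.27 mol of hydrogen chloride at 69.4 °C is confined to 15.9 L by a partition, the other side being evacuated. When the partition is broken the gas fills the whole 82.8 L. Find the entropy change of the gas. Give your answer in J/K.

For an ideal gas in free expansion Q = 0 and W = 0, so T is unchanged.
Entropy is a state function; using a reversible isothermal path, ΔS_gas = nR ln(V₂/V₁) = 3.27 × 8.314 × ln(82.8/15.9) = 44.9 J/K.

ΔS_gas = 44.9 J/K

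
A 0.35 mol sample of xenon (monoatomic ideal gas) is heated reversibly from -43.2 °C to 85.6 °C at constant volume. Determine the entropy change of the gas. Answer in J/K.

In kelvin: T₁ = 229.95 K, T₂ = 358.75 K. At constant volume, ΔS = nC_V ln(T₂/T₁) with C_V = 3R/2 = 12.47 J mol⁻¹ K⁻¹.
ΔS = 0.35 × 12.47 × ln(358.75/229.95) = 1.94 J/K.

ΔS = 1.94 J/K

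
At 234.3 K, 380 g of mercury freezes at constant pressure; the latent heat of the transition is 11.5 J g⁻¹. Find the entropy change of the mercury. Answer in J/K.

Heat released by the substance: Q = −mL = −380 × 11.5 = −4370 J.
At constant T, ΔS = Q_rev/T = −4370 / 234.3 = -18.7 J/K.

ΔS = -18.7 J/K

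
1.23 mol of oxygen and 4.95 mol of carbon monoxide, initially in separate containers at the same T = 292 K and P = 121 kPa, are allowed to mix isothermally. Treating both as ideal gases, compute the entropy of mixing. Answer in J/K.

Mole fractions: x_A = 1.23/6.18 = 0.199, x_B = 0.801.
ΔS_mix = −R(n_A ln x_A + n_B ln x_B) = −8.314 × (1.23 ln 0.199 + 4.95 ln 0.801) = 25.6 J/K.

ΔS_mix = 25.6 J/K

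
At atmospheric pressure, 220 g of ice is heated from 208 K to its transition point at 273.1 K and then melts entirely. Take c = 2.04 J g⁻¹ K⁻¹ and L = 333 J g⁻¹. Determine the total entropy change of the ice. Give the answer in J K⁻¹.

ΔS = 390 J/K

Warming step: ΔS₁ = m c ln(T_tr/T_i) = 220 × 2.04 × ln(273.1/208) = 122.2 J/K.
Phase change: ΔS₂ = +mL/T_tr = 220 × 333 / 273.1 = 268.3 J/K.
ΔS_total = (122.2) + (268.3) = 390 J/K.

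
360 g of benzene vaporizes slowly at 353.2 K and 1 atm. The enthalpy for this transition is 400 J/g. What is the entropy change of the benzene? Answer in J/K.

ΔS = 408 J/K

Heat absorbed by the substance: Q = mL = 360 × 400 = 144000 J.
At constant T, ΔS = Q_rev/T = 144000 / 353.2 = 408 J/K.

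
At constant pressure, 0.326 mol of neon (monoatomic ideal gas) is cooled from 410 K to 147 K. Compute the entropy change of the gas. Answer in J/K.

At constant pressure, ΔS = nC_p ln(T₂/T₁) with C_p = 5R/2 = 20.79 J mol⁻¹ K⁻¹.
ΔS = 0.326 × 20.79 × ln(147/410) = -6.95 J/K.

ΔS = -6.95 J/K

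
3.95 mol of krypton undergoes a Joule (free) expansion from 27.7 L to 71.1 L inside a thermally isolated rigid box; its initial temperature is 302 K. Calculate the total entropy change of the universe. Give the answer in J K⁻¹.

No heat is exchanged and no work is done, so the ideal-gas temperature stays constant.
Entropy is a state function; using a reversible isothermal path, ΔS_gas = nR ln(V₂/V₁) = 3.95 × 8.314 × ln(71.1/27.7) = 31 J/K.
The insulated surroundings exchange no heat, so ΔS_surr = 0 and ΔS_universe = ΔS_gas.

ΔS_universe = 31 J/K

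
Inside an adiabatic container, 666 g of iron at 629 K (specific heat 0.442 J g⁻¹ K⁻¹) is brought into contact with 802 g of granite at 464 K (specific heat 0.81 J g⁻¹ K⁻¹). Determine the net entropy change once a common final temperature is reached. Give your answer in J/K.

Energy balance: T_f = (m₁c₁T₁ + m₂c₂T₂)/(m₁c₁ + m₂c₂) = 515.45 K.
ΔS₁ = m₁c₁ ln(T_f/T₁) = 294.372 × ln(515.45/629) = -58.605 J/K.
ΔS₂ = m₂c₂ ln(T_f/T₂) = 649.62 × ln(515.45/464) = 68.315 J/K.
ΔS_total = -58.605 + 68.315 = 9.71 J/K.

ΔS_total = 9.71 J/K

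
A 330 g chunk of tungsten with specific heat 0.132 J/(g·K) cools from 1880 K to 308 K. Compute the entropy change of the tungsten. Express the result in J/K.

ΔS = ∫dQ_rev/T = m c ln(T₂/T₁) = 330 × 0.132 × ln(308/1880) = -78.8 J/K.

ΔS = -78.8 J/K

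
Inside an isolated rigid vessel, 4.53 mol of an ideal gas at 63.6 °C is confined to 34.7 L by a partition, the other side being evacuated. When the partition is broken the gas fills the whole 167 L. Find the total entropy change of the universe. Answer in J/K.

ΔS_universe = 59.2 J/K

For an ideal gas in free expansion Q = 0 and W = 0, so T is unchanged.
Entropy is a state function; using a reversible isothermal path, ΔS_gas = nR ln(V₂/V₁) = 4.53 × 8.314 × ln(167/34.7) = 59.2 J/K.
The insulated surroundings exchange no heat, so ΔS_surr = 0 and ΔS_universe = ΔS_gas.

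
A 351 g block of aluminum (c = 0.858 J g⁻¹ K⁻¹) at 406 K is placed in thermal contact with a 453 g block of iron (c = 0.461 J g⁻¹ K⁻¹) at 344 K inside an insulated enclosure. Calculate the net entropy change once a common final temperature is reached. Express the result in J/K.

Energy balance: T_f = (m₁c₁T₁ + m₂c₂T₂)/(m₁c₁ + m₂c₂) = 380.61 K.
ΔS₁ = m₁c₁ ln(T_f/T₁) = 301.158 × ln(380.61/406) = -19.45 J/K.
ΔS₂ = m₂c₂ ln(T_f/T₂) = 208.833 × ln(380.61/344) = 21.12 J/K.
ΔS_total = -19.45 + 21.12 = 1.67 J/K.

ΔS_total = 1.67 J/K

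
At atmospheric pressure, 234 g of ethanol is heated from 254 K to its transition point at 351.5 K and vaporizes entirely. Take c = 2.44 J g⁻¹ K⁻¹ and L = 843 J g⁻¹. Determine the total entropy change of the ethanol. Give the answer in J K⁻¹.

Warming step: ΔS₁ = m c ln(T_tr/T_i) = 234 × 2.44 × ln(351.5/254) = 185.5 J/K.
Phase change: ΔS₂ = +mL/T_tr = 234 × 843 / 351.5 = 561.2 J/K.
ΔS_total = (185.5) + (561.2) = 747 J/K.

ΔS = 747 J/K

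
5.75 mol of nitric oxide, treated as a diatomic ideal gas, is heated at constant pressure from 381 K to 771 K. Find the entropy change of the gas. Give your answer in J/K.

At constant pressure, ΔS = nC_p ln(T₂/T₁) with C_p = 7R/2 = 29.1 J mol⁻¹ K⁻¹.
ΔS = 5.75 × 29.1 × ln(771/381) = 118 J/K.

ΔS = 118 J/K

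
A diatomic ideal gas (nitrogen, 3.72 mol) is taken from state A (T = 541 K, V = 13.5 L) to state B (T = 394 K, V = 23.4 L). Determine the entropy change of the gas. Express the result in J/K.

ΔS = -7.5 J/K

Entropy is a state function: ΔS = nC_V ln(T₂/T₁) + nR ln(V₂/V₁), with C_V = 5R/2 = 20.79 J mol⁻¹ K⁻¹ for a diatomic ideal gas.
ΔS = 3.72 × [20.79 × ln(394/541) + 8.314 × ln(23.4/13.5)] = -7.5 J/K.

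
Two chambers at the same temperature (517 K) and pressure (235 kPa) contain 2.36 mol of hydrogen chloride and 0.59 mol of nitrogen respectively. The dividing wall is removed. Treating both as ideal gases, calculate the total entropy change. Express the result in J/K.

Mole fractions: x_A = 2.36/2.95 = 0.8, x_B = 0.2.
ΔS_mix = −R(n_A ln x_A + n_B ln x_B) = −8.314 × (2.36 ln 0.8 + 0.59 ln 0.2) = 12.3 J/K.

ΔS_mix = 12.3 J/K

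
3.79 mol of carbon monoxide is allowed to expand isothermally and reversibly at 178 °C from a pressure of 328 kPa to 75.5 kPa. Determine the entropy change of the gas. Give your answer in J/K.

ΔS_gas = 46.3 J/K

For an isothermal ideal gas ΔS_gas = nR ln(P₁/P₂) = 3.79 × 8.314 × ln(328/75.5) = 46.3 J/K.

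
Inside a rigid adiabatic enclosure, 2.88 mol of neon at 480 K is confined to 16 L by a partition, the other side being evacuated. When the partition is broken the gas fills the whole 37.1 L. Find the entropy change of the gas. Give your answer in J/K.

No heat is exchanged and no work is done, so the ideal-gas temperature stays constant.
Entropy is a state function; using a reversible isothermal path, ΔS_gas = nR ln(V₂/V₁) = 2.88 × 8.314 × ln(37.1/16) = 20.1 J/K.

ΔS_gas = 20.1 J/K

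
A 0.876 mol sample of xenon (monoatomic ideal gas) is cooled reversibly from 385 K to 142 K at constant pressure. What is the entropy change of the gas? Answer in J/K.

ΔS = -18.2 J/K

At constant pressure, ΔS = nC_p ln(T₂/T₁) with C_p = 5R/2 = 20.79 J mol⁻¹ K⁻¹.
ΔS = 0.876 × 20.79 × ln(142/385) = -18.2 J/K.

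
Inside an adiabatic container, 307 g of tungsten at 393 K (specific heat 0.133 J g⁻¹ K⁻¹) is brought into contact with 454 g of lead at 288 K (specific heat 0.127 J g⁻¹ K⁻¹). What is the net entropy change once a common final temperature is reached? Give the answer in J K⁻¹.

Energy balance: T_f = (m₁c₁T₁ + m₂c₂T₂)/(m₁c₁ + m₂c₂) = 331.53 K.
ΔS₁ = m₁c₁ ln(T_f/T₁) = 40.831 × ln(331.53/393) = -6.945 J/K.
ΔS₂ = m₂c₂ ln(T_f/T₂) = 57.658 × ln(331.53/288) = 8.116 J/K.
ΔS_total = -6.945 + 8.116 = 1.17 J/K.

ΔS_total = 1.17 J/K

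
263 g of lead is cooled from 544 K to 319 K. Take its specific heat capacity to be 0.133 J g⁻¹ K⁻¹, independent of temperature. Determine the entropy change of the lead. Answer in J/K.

ΔS = -18.7 J/K

ΔS = ∫dQ_rev/T = m c ln(T₂/T₁) = 263 × 0.133 × ln(319/544) = -18.7 J/K.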